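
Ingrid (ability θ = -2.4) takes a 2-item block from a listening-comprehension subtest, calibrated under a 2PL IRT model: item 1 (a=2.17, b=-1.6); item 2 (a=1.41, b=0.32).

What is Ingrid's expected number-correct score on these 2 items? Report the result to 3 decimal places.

P(θ) = 1 / (1 + exp(−a(θ − b)))
P_1 = 1/(1+e^{1.7360}) = 0.1498
P_2 = 1/(1+e^{3.8352}) = 0.0211
E[score] = 0.1498 + 0.0211 = 0.1710

0.171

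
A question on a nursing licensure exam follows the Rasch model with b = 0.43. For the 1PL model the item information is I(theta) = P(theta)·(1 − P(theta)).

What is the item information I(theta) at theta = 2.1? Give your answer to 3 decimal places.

0.133

P = 1/(1+e^{-1.6700}) = 0.8416
P(1−P) = 0.8416 × 0.1584 = 0.1333
I = P(1−P) = 0.13333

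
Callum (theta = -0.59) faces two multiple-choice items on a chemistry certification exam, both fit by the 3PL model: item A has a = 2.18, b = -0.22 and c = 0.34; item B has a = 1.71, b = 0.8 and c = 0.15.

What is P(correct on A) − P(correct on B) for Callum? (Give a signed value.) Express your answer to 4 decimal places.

0.3215

P(theta) = c + (1 − c) · 1 / (1 + exp(−a(theta − b)))
P_A = 0.5437
P_B = 0.2222
P_A − P_B = 0.3215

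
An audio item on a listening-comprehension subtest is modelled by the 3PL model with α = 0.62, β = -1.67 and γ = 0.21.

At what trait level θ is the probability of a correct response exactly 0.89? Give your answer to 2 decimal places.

P(θ) = γ + (1 − γ) · 1 / (1 + exp(−α(θ − β)))
Remove guessing floor: (0.89 − 0.21)/(1 − 0.21) = 0.8608
logit = ln(0.8608/0.1392) = 1.8216
θ = β + logit/(α) = -1.67 + 1.8216/0.6200 = 1.2681

1.27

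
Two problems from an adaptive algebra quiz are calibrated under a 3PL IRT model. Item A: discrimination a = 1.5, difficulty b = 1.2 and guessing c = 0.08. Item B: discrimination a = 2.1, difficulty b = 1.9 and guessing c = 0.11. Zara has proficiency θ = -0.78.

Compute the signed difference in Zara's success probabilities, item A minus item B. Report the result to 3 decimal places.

P(θ) = c + (1 − c) · 1 / (1 + exp(−a(θ − b)))
P_A = 0.1249
P_B = 0.1132
P_A − P_B = 0.0117

0.012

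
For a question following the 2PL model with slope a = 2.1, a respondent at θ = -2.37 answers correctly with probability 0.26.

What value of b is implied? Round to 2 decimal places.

-1.87

P(θ) = 1 / (1 + exp(−a(θ − b)))
logit(0.26) = ln(0.26/0.74) = -1.0460
b = θ − logit/(a) = -2.37 − (-1.0460)/2.1000 = -1.8719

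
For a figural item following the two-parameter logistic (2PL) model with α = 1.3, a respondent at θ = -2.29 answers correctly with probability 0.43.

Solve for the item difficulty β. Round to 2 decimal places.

P(θ) = 1 / (1 + exp(−α(θ − β)))
logit(0.43) = ln(0.43/0.57) = -0.2819
β = θ − logit/(α) = -2.29 − (-0.2819)/1.3000 = -2.0732

-2.07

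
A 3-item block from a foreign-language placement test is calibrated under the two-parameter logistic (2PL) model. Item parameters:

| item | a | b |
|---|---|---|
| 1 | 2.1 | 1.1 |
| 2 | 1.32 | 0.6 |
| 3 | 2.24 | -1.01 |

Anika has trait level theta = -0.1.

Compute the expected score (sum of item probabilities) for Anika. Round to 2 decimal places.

P(theta) = 1 / (1 + exp(−a(theta − b)))
P_1 = 1/(1+e^{2.5200}) = 0.0745
P_2 = 1/(1+e^{0.9240}) = 0.2841
P_3 = 1/(1+e^{-2.0384}) = 0.8848
E[score] = 0.0745 + 0.2841 + 0.8848 = 1.2434

1.24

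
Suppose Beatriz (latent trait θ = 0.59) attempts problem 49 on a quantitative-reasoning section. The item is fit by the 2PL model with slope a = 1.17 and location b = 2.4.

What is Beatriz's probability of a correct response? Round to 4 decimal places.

P(θ) = 1 / (1 + exp(−a(θ − b)))
Exponent: 1.17 × (0.59 − 2.4) = -2.1177
1/(1 + e^{2.1177}) = 0.1074

0.1074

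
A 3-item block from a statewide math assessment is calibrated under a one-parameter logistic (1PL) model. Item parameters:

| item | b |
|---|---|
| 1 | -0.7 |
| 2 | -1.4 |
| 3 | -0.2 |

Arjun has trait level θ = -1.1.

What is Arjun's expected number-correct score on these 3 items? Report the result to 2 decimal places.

P(θ) = 1 / (1 + exp(−(θ − b)))
P_1 = 1/(1+e^{0.4000}) = 0.4013
P_2 = 1/(1+e^{-0.3000}) = 0.5744
P_3 = 1/(1+e^{0.9000}) = 0.2891
E[score] = 0.4013 + 0.5744 + 0.2891 = 1.2648

1.26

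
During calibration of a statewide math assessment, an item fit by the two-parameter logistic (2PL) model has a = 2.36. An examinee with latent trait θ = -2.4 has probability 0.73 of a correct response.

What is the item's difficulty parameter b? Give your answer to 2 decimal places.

-2.82

P(θ) = 1 / (1 + exp(−a(θ − b)))
logit(0.73) = ln(0.73/0.27) = 0.9946
b = θ − logit/(a) = -2.4 − 0.9946/2.3600 = -2.8215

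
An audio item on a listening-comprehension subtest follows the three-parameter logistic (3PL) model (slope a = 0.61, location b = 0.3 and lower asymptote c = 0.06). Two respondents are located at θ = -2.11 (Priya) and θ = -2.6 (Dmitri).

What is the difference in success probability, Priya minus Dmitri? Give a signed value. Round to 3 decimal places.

0.039

P(θ) = c + (1 − c) · 1 / (1 + exp(−a(θ − b)))
P(Priya) = 0.2357  [exponent -1.4701]
P(Dmitri) = 0.1969  [exponent -1.7690]
Difference = 0.2357 − 0.1969 = 0.0388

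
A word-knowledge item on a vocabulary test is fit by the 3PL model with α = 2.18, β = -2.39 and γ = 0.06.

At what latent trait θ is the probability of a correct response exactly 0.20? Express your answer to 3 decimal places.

-3.190

P(θ) = γ + (1 − γ) · 1 / (1 + exp(−α(θ − β)))
Remove guessing floor: (0.20 − 0.06)/(1 − 0.06) = 0.1489
logit = ln(0.1489/0.8511) = -1.7430
θ = β + logit/(α) = -2.39 + (-1.7430)/2.1800 = -3.1895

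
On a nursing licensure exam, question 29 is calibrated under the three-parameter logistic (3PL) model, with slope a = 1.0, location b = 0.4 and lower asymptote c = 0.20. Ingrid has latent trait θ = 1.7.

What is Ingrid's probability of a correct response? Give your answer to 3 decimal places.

0.829

P(θ) = c + (1 − c) · 1 / (1 + exp(−a(θ − b)))
Exponent: 1.0 × (1.7 − 0.4) = 1.3000
1/(1 + e^{-1.3000}) = 0.7858
P = 0.20 + 0.80 × 0.7858 = 0.8287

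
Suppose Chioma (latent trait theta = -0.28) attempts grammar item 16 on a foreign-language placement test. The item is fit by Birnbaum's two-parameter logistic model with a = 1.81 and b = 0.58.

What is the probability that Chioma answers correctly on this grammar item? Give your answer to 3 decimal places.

P(theta) = 1 / (1 + exp(−a(theta − b)))
Exponent: 1.81 × (-0.28 − 0.58) = -1.5566
1/(1 + e^{1.5566}) = 0.1741

0.174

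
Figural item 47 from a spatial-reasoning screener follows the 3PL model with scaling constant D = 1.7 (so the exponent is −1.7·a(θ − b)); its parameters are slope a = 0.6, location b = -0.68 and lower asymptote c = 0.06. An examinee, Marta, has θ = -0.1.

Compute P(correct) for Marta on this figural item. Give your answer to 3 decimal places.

0.665

P(θ) = c + (1 − c) · 1 / (1 + exp(−D·a(θ − b)))
Exponent: 1.7 × 0.6 × (-0.1 − (-0.68)) = 0.5916
1/(1 + e^{-0.5916}) = 0.6437
P = 0.06 + 0.94 × 0.6437 = 0.6651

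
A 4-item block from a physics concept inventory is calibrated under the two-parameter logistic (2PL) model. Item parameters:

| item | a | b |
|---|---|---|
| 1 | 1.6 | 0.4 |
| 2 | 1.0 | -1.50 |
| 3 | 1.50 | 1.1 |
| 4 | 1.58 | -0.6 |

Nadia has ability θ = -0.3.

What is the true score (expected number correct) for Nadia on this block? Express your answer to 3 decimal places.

1.740

P(θ) = 1 / (1 + exp(−a(θ − b)))
P_1 = 1/(1+e^{1.1200}) = 0.2460
P_2 = 1/(1+e^{-1.2000}) = 0.7685
P_3 = 1/(1+e^{2.1000}) = 0.1091
P_4 = 1/(1+e^{-0.4740}) = 0.6163
E[score] = 0.2460 + 0.7685 + 0.1091 + 0.6163 = 1.7400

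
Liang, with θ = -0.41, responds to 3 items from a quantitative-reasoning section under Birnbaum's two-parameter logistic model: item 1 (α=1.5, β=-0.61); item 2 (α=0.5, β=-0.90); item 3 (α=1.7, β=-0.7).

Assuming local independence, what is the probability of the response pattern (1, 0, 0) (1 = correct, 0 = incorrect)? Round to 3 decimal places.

0.096

P(θ) = 1 / (1 + exp(−α(θ − β)))
P_1 = 1/(1+e^{-0.3000}) = 0.5744
P_2 = 1/(1+e^{-0.2450}) = 0.5609
P_3 = 1/(1+e^{-0.4930}) = 0.6208
L = P_1 × (1−P_2) × (1−P_3) = 0.5744 × 0.4391 × 0.3792 = 0.09564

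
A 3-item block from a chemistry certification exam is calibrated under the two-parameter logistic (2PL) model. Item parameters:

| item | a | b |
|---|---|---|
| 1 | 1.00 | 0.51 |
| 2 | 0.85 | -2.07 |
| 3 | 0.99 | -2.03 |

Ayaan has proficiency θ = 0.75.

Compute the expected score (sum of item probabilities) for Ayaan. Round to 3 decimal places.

2.416

P(θ) = 1 / (1 + exp(−a(θ − b)))
P_1 = 1/(1+e^{-0.2400}) = 0.5597
P_2 = 1/(1+e^{-2.3970}) = 0.9166
P_3 = 1/(1+e^{-2.7522}) = 0.9400
E[score] = 0.5597 + 0.9166 + 0.9400 = 2.4163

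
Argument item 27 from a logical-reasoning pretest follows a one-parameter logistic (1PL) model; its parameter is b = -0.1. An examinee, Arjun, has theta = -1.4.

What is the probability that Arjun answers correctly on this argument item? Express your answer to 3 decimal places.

0.214

P(theta) = 1 / (1 + exp(−(theta − b)))
Exponent: (-1.4 − (-0.1)) = -1.3000
1/(1 + e^{1.3000}) = 0.2142
P = 0.2142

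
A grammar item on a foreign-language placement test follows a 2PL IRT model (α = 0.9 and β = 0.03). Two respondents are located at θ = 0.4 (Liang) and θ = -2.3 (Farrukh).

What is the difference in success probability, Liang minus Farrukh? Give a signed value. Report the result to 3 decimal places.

P(θ) = 1 / (1 + exp(−α(θ − β)))
P(Liang) = 0.5825  [exponent 0.3330]
P(Farrukh) = 0.1094  [exponent -2.0970]
Difference = 0.5825 − 0.1094 = 0.4731

0.473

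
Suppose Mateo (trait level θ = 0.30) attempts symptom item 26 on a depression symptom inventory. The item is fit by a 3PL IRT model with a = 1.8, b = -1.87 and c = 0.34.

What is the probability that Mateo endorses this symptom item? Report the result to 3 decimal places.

0.987

P(θ) = c + (1 − c) · 1 / (1 + exp(−a(θ − b)))
Exponent: 1.8 × (0.30 − (-1.87)) = 3.9060
1/(1 + e^{-3.9060}) = 0.9803
P = 0.34 + 0.66 × 0.9803 = 0.9870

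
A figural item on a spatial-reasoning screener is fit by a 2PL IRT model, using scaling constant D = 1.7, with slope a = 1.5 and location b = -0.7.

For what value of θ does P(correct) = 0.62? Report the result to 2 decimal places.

P(θ) = 1 / (1 + exp(−D·a(θ − b)))
logit = ln(0.6200/0.3800) = 0.4895
θ = b + logit/(1.7·a) = -0.7 + 0.4895/2.5500 = -0.5080

-0.51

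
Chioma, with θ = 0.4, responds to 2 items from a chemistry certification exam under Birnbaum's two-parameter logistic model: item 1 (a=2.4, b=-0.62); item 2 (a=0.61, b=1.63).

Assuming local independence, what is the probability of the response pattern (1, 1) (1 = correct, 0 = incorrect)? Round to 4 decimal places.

P(θ) = 1 / (1 + exp(−a(θ − b)))
P_1 = 1/(1+e^{-2.4480}) = 0.9204
P_2 = 1/(1+e^{0.7503}) = 0.3208
L = P_1 × P_2 = 0.9204 × 0.3208 = 0.29523

0.2952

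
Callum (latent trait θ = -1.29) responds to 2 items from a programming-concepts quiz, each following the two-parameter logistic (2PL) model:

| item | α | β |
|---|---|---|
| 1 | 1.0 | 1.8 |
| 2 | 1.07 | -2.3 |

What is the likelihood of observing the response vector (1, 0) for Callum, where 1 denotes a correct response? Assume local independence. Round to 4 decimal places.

P(θ) = 1 / (1 + exp(−α(θ − β)))
P_1 = 1/(1+e^{3.0900}) = 0.0435
P_2 = 1/(1+e^{-1.0807}) = 0.7466
L = P_1 × (1−P_2) = 0.0435 × 0.2534 = 0.01103

0.0110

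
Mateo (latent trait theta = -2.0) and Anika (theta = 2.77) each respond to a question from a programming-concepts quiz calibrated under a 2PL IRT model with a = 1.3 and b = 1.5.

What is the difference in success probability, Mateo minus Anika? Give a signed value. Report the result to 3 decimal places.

-0.829

P(theta) = 1 / (1 + exp(−a(theta − b)))
P(Mateo) = 0.0105  [exponent -4.5500]
P(Anika) = 0.8390  [exponent 1.6510]
Difference = 0.0105 − 0.8390 = -0.8286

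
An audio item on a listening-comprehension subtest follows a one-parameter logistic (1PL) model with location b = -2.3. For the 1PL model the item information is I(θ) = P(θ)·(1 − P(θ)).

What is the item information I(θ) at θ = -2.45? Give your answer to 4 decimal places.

P = 1/(1+e^{0.1500}) = 0.4626
P(1−P) = 0.4626 × 0.5374 = 0.2486
I = P(1−P) = 0.24860

0.2486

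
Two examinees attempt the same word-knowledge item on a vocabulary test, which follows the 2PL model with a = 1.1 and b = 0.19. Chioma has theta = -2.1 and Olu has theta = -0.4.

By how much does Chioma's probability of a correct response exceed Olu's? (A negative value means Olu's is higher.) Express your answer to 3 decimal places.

-0.269

P(theta) = 1 / (1 + exp(−a(theta − b)))
P(Chioma) = 0.0745  [exponent -2.5190]
P(Olu) = 0.3432  [exponent -0.6490]
Difference = 0.0745 − 0.3432 = -0.2687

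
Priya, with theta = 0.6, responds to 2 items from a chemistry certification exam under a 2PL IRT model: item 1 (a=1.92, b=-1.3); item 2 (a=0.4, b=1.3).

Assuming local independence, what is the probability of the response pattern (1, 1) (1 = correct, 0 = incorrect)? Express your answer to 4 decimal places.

P(theta) = 1 / (1 + exp(−a(theta − b)))
P_1 = 1/(1+e^{-3.6480}) = 0.9746
P_2 = 1/(1+e^{0.2800}) = 0.4305
L = P_1 × P_2 = 0.9746 × 0.4305 = 0.41953

0.4195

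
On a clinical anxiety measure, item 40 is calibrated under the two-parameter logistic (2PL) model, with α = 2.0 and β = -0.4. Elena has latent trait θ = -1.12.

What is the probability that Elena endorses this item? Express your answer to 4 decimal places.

P(θ) = 1 / (1 + exp(−α(θ − β)))
Exponent: 2.0 × (-1.12 − (-0.4)) = -1.4400
1/(1 + e^{1.4400}) = 0.1915

0.1915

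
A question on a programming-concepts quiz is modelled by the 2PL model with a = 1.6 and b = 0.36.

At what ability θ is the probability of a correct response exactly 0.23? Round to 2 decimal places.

P(θ) = 1 / (1 + exp(−a(θ − b)))
logit = ln(0.2300/0.7700) = -1.2083
θ = b + logit/(a) = 0.36 + (-1.2083)/1.6000 = -0.3952

-0.40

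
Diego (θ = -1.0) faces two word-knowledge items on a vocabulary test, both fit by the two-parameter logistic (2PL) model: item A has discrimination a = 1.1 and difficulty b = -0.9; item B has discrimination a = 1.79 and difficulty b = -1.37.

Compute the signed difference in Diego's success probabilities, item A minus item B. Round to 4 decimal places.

P(θ) = 1 / (1 + exp(−a(θ − b)))
P_A = 0.4725
P_B = 0.6598
P_A − P_B = -0.1872

-0.1872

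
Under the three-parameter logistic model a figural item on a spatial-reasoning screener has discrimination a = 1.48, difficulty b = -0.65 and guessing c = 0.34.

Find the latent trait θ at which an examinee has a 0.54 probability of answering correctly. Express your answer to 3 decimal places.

P(θ) = c + (1 − c) · 1 / (1 + exp(−a(θ − b)))
Remove guessing floor: (0.54 − 0.34)/(1 − 0.34) = 0.3030
logit = ln(0.3030/0.6970) = -0.8329
θ = b + logit/(a) = -0.65 + (-0.8329)/1.4800 = -1.2128

-1.213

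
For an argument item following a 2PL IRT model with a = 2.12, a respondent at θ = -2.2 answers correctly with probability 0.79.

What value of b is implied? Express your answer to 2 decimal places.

-2.82

P(θ) = 1 / (1 + exp(−a(θ − b)))
logit(0.79) = ln(0.79/0.21) = 1.3249
b = θ − logit/(a) = -2.2 − 1.3249/2.1200 = -2.8250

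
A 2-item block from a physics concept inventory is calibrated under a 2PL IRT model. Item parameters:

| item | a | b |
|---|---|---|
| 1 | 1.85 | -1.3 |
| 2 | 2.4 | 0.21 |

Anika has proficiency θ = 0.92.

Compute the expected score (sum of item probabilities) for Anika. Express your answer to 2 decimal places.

1.83

P(θ) = 1 / (1 + exp(−a(θ − b)))
P_1 = 1/(1+e^{-4.1070}) = 0.9838
P_2 = 1/(1+e^{-1.7040}) = 0.8461
E[score] = 0.9838 + 0.8461 = 1.8299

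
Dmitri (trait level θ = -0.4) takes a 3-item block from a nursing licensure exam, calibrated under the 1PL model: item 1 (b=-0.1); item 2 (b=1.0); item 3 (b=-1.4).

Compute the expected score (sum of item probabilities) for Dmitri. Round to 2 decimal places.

P(θ) = 1 / (1 + exp(−(θ − b)))
P_1 = 1/(1+e^{0.3000}) = 0.4256
P_2 = 1/(1+e^{1.4000}) = 0.1978
P_3 = 1/(1+e^{-1.0000}) = 0.7311
E[score] = 0.4256 + 0.1978 + 0.7311 = 1.3544

1.35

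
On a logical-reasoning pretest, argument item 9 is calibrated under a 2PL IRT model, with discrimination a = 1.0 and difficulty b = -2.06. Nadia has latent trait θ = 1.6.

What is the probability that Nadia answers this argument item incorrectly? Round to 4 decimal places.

0.0251

P(θ) = 1 / (1 + exp(−a(θ − b)))
Exponent: 1.0 × (1.6 − (-2.06)) = 3.6600
1/(1 + e^{-3.6600}) = 0.9749
P(incorrect) = 1 − 0.9749 = 0.0251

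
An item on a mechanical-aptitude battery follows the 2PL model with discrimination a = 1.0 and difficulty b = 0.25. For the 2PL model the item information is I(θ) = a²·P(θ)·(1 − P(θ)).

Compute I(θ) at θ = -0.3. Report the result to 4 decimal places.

P = 1/(1+e^{0.5500}) = 0.3659
P(1−P) = 0.3659 × 0.6341 = 0.2320
I = a² × P(1−P) = 1.0² × 0.2320 = 0.23201

0.2320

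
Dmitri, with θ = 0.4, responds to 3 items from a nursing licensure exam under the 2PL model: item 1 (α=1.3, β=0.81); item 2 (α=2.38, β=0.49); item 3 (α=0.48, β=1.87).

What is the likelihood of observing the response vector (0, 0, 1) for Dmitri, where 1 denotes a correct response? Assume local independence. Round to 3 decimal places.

P(θ) = 1 / (1 + exp(−α(θ − β)))
P_1 = 1/(1+e^{0.5330}) = 0.3698
P_2 = 1/(1+e^{0.2142}) = 0.4467
P_3 = 1/(1+e^{0.7056}) = 0.3306
L = (1−P_1) × (1−P_2) × P_3 = 0.6302 × 0.5533 × 0.3306 = 0.11527

0.115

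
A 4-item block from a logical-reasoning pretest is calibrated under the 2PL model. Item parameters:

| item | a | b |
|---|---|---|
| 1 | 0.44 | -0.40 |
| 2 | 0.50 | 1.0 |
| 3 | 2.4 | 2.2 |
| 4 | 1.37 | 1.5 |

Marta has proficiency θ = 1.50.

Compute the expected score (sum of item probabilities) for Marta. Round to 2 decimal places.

1.92

P(θ) = 1 / (1 + exp(−a(θ − b)))
P_1 = 1/(1+e^{-0.8360}) = 0.6976
P_2 = 1/(1+e^{-0.2500}) = 0.5622
P_3 = 1/(1+e^{1.6800}) = 0.1571
P_4 = 1/(1+e^{0.0000}) = 0.5000
E[score] = 0.6976 + 0.5622 + 0.1571 + 0.5000 = 1.9169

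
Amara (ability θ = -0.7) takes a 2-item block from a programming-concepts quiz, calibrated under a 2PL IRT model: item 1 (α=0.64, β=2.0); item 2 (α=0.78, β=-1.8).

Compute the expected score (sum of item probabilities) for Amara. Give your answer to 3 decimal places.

0.853

P(θ) = 1 / (1 + exp(−α(θ − β)))
P_1 = 1/(1+e^{1.7280}) = 0.1508
P_2 = 1/(1+e^{-0.8580}) = 0.7022
E[score] = 0.1508 + 0.7022 = 0.8531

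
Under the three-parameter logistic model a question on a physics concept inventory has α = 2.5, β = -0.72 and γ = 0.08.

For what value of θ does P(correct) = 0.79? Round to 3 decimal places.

P(θ) = γ + (1 − γ) · 1 / (1 + exp(−α(θ − β)))
Remove guessing floor: (0.79 − 0.08)/(1 − 0.08) = 0.7717
logit = ln(0.7717/0.2283) = 1.2182
θ = β + logit/(α) = -0.72 + 1.2182/2.5000 = -0.2327

-0.233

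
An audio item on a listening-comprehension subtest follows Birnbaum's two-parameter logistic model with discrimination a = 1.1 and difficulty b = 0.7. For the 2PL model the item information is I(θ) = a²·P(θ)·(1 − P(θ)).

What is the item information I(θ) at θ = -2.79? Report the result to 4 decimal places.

0.0249

P = 1/(1+e^{3.8390}) = 0.0211
P(1−P) = 0.0211 × 0.9789 = 0.0206
I = a² × P(1−P) = 1.1² × 0.0206 = 0.02495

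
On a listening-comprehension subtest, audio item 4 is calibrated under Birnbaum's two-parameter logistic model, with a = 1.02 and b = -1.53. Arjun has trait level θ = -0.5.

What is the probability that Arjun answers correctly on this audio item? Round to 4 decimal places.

P(θ) = 1 / (1 + exp(−a(θ − b)))
Exponent: 1.02 × (-0.5 − (-1.53)) = 1.0506
1/(1 + e^{-1.0506}) = 0.7409

0.7409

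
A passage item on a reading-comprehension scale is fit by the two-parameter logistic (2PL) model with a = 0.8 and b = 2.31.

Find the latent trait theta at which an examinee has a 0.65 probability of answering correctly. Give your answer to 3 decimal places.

P(theta) = 1 / (1 + exp(−a(theta − b)))
logit = ln(0.6500/0.3500) = 0.6190
theta = b + logit/(a) = 2.31 + 0.6190/0.8000 = 3.0838

3.084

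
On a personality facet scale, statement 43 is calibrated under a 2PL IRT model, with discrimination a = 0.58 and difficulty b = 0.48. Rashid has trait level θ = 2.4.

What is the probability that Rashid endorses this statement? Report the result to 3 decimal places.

P(θ) = 1 / (1 + exp(−a(θ − b)))
Exponent: 0.58 × (2.4 − 0.48) = 1.1136
1/(1 + e^{-1.1136}) = 0.7528

0.753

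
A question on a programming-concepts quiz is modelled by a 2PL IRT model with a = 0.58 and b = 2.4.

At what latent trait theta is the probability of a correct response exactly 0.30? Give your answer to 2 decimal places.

P(theta) = 1 / (1 + exp(−a(theta − b)))
logit = ln(0.3000/0.7000) = -0.8473
theta = b + logit/(a) = 2.4 + (-0.8473)/0.5800 = 0.9391

0.94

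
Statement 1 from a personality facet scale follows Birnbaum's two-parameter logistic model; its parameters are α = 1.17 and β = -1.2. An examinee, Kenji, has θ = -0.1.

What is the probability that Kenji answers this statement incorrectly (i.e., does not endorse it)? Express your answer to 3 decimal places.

P(θ) = 1 / (1 + exp(−α(θ − β)))
Exponent: 1.17 × (-0.1 − (-1.2)) = 1.2870
1/(1 + e^{-1.2870}) = 0.7836
P(incorrect) = 1 − 0.7836 = 0.2164

0.216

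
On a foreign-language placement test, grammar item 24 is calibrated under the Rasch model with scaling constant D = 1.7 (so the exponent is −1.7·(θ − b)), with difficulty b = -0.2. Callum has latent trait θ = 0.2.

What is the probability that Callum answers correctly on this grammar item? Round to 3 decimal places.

P(θ) = 1 / (1 + exp(−D·(θ − b)))
Exponent: 1.7 × (0.2 − (-0.2)) = 0.6800
1/(1 + e^{-0.6800}) = 0.6637
P = 0.6637

0.664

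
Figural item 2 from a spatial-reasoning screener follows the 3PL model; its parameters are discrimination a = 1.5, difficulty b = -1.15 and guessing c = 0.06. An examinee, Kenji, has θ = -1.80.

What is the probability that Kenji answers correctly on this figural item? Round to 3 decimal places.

P(θ) = c + (1 − c) · 1 / (1 + exp(−a(θ − b)))
Exponent: 1.5 × (-1.80 − (-1.15)) = -0.9750
1/(1 + e^{0.9750}) = 0.2739
P = 0.06 + 0.94 × 0.2739 = 0.3175

0.317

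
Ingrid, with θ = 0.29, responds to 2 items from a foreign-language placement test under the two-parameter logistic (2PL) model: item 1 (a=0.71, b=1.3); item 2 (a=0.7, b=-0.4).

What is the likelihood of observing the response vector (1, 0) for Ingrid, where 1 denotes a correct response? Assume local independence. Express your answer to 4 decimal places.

P(θ) = 1 / (1 + exp(−a(θ − b)))
P_1 = 1/(1+e^{0.7171}) = 0.3280
P_2 = 1/(1+e^{-0.4830}) = 0.6185
L = P_1 × (1−P_2) = 0.3280 × 0.3815 = 0.12516

0.1252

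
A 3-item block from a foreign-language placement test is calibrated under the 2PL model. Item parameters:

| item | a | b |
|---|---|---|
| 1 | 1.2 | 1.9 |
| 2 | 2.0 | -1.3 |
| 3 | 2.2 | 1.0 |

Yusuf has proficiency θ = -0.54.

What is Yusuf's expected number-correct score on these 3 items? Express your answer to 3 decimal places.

0.904

P(θ) = 1 / (1 + exp(−a(θ − b)))
P_1 = 1/(1+e^{2.9280}) = 0.0508
P_2 = 1/(1+e^{-1.5200}) = 0.8205
P_3 = 1/(1+e^{3.3880}) = 0.0327
E[score] = 0.0508 + 0.8205 + 0.0327 = 0.9040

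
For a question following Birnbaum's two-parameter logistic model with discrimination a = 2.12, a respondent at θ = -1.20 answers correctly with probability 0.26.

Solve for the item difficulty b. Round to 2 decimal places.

-0.71

P(θ) = 1 / (1 + exp(−a(θ − b)))
logit(0.26) = ln(0.26/0.74) = -1.0460
b = θ − logit/(a) = -1.20 − (-1.0460)/2.1200 = -0.7066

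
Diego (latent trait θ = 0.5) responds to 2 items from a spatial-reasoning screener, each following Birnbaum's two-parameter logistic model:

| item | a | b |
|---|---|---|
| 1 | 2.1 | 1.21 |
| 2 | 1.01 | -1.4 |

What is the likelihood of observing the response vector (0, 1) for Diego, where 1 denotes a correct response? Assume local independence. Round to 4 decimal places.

0.7118

P(θ) = 1 / (1 + exp(−a(θ − b)))
P_1 = 1/(1+e^{1.4910}) = 0.1838
P_2 = 1/(1+e^{-1.9190}) = 0.8720
L = (1−P_1) × P_2 = 0.8162 × 0.8720 = 0.71177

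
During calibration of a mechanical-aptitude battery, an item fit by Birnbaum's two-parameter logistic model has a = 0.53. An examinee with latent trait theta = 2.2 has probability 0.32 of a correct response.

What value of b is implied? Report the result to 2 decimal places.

P(theta) = 1 / (1 + exp(−a(theta − b)))
logit(0.32) = ln(0.32/0.68) = -0.7538
b = theta − logit/(a) = 2.2 − (-0.7538)/0.5300 = 3.6222

3.62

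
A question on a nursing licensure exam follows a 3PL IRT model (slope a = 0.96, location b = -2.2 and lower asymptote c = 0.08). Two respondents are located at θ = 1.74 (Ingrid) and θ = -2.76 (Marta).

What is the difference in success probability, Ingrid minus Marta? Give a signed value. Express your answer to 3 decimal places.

0.560

P(θ) = c + (1 − c) · 1 / (1 + exp(−a(θ − b)))
P(Ingrid) = 0.9795  [exponent 3.7824]
P(Marta) = 0.4192  [exponent -0.5376]
Difference = 0.9795 − 0.4192 = 0.5603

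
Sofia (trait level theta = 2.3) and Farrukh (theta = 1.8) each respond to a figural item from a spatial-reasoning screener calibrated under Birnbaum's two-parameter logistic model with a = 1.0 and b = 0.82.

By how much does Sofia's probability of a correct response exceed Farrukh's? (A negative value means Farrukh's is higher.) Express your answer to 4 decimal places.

P(theta) = 1 / (1 + exp(−a(theta − b)))
P(Sofia) = 0.8146  [exponent 1.4800]
P(Farrukh) = 0.7271  [exponent 0.9800]
Difference = 0.8146 − 0.7271 = 0.0875

0.0875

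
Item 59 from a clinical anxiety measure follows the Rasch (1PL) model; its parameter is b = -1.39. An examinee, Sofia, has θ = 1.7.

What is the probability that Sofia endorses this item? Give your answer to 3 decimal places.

0.956

P(θ) = 1 / (1 + exp(−(θ − b)))
Exponent: (1.7 − (-1.39)) = 3.0900
1/(1 + e^{-3.0900}) = 0.9565
P = 0.9565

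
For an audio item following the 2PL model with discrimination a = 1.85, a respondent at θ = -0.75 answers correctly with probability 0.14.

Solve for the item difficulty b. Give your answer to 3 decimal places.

P(θ) = 1 / (1 + exp(−a(θ − b)))
logit(0.14) = ln(0.14/0.86) = -1.8153
b = θ − logit/(a) = -0.75 − (-1.8153)/1.8500 = 0.2312

0.231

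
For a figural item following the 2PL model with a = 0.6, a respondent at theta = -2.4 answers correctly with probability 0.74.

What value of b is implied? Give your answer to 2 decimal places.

-4.14

P(theta) = 1 / (1 + exp(−a(theta − b)))
logit(0.74) = ln(0.74/0.26) = 1.0460
b = theta − logit/(a) = -2.4 − 1.0460/0.6000 = -4.1433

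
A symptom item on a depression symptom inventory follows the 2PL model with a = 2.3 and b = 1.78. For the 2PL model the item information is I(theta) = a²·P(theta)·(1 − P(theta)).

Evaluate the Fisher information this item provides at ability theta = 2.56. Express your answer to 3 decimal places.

P = 1/(1+e^{-1.7940}) = 0.8574
P(1−P) = 0.8574 × 0.1426 = 0.1223
I = a² × P(1−P) = 2.3² × 0.1223 = 0.64672

0.647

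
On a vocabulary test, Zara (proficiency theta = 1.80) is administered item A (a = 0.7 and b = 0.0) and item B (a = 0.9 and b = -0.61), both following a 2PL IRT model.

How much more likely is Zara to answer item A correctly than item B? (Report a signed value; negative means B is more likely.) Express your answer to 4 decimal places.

-0.1184

P(theta) = 1 / (1 + exp(−a(theta − b)))
P_A = 0.7790
P_B = 0.8974
P_A − P_B = -0.1184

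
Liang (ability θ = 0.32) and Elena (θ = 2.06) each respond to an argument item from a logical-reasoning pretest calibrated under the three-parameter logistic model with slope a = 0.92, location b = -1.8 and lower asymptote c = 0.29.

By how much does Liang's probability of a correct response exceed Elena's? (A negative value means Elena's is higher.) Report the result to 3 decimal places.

P(θ) = c + (1 − c) · 1 / (1 + exp(−a(θ − b)))
P(Liang) = 0.9116  [exponent 1.9504]
P(Elena) = 0.9802  [exponent 3.5512]
Difference = 0.9116 − 0.9802 = -0.0686

-0.069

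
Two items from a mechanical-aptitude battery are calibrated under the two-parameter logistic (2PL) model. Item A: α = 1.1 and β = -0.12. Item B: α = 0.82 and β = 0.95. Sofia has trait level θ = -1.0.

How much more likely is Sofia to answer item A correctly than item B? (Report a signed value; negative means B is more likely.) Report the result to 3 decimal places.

0.107

P(θ) = 1 / (1 + exp(−α(θ − β)))
P_A = 0.2753
P_B = 0.1681
P_A − P_B = 0.1072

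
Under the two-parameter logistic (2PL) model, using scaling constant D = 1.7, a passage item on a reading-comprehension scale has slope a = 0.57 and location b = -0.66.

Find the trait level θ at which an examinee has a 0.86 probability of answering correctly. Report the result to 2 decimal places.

P(θ) = 1 / (1 + exp(−D·a(θ − b)))
logit = ln(0.8600/0.1400) = 1.8153
θ = b + logit/(1.7·a) = -0.66 + 1.8153/0.9690 = 1.2134

1.21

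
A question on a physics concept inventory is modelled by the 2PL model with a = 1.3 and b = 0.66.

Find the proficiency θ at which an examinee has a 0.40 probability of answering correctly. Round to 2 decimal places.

0.35

P(θ) = 1 / (1 + exp(−a(θ − b)))
logit = ln(0.4000/0.6000) = -0.4055
θ = b + logit/(a) = 0.66 + (-0.4055)/1.3000 = 0.3481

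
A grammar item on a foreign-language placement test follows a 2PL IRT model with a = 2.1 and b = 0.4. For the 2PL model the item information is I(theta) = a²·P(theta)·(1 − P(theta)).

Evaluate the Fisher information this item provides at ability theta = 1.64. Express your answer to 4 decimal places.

0.2828

P = 1/(1+e^{-2.6040}) = 0.9311
P(1−P) = 0.9311 × 0.0689 = 0.0641
I = a² × P(1−P) = 2.1² × 0.0641 = 0.28284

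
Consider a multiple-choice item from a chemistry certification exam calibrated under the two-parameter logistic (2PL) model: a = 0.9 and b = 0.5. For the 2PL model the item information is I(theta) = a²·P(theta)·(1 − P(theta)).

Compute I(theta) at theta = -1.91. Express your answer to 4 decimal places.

0.0746

P = 1/(1+e^{2.1690}) = 0.1026
P(1−P) = 0.1026 × 0.8974 = 0.0920
I = a² × P(1−P) = 0.9² × 0.0920 = 0.07456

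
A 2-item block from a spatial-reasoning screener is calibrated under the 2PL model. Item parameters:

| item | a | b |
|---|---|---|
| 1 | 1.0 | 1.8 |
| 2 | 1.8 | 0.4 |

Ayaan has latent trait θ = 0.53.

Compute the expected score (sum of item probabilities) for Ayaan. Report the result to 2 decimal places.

0.78

P(θ) = 1 / (1 + exp(−a(θ − b)))
P_1 = 1/(1+e^{1.2700}) = 0.2193
P_2 = 1/(1+e^{-0.2340}) = 0.5582
E[score] = 0.2193 + 0.5582 = 0.7775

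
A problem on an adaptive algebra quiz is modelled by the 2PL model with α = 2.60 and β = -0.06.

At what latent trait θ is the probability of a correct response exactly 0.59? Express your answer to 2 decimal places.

0.08

P(θ) = 1 / (1 + exp(−α(θ − β)))
logit = ln(0.5900/0.4100) = 0.3640
θ = β + logit/(α) = -0.06 + 0.3640/2.6000 = 0.0800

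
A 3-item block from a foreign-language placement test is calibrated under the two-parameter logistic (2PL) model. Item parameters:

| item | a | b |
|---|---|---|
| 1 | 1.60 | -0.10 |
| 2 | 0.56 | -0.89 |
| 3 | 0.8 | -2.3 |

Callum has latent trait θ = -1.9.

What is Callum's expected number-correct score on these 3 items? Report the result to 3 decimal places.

0.995

P(θ) = 1 / (1 + exp(−a(θ − b)))
P_1 = 1/(1+e^{2.8800}) = 0.0532
P_2 = 1/(1+e^{0.5656}) = 0.3623
P_3 = 1/(1+e^{-0.3200}) = 0.5793
E[score] = 0.0532 + 0.3623 + 0.5793 = 0.9947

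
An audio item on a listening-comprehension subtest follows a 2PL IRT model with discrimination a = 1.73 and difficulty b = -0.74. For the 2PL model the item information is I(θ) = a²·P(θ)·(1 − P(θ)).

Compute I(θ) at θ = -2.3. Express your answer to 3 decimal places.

0.177

P = 1/(1+e^{2.6988}) = 0.0630
P(1−P) = 0.0630 × 0.9370 = 0.0591
I = a² × P(1−P) = 1.73² × 0.0591 = 0.17679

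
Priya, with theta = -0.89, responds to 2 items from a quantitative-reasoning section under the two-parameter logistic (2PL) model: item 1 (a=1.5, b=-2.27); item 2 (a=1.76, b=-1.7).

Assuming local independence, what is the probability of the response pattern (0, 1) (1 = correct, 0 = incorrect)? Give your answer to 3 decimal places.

P(theta) = 1 / (1 + exp(−a(theta − b)))
P_1 = 1/(1+e^{-2.0700}) = 0.8880
P_2 = 1/(1+e^{-1.4256}) = 0.8062
L = (1−P_1) × P_2 = 0.1120 × 0.8062 = 0.09033

0.090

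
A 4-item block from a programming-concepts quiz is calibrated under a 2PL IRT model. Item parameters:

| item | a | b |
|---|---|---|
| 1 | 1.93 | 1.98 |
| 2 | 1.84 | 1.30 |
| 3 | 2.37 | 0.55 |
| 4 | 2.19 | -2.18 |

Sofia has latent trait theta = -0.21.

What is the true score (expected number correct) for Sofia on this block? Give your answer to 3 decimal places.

P(theta) = 1 / (1 + exp(−a(theta − b)))
P_1 = 1/(1+e^{4.2267}) = 0.0144
P_2 = 1/(1+e^{2.7784}) = 0.0585
P_3 = 1/(1+e^{1.8012}) = 0.1417
P_4 = 1/(1+e^{-4.3143}) = 0.9868
E[score] = 0.0144 + 0.0585 + 0.1417 + 0.9868 = 1.2014

1.201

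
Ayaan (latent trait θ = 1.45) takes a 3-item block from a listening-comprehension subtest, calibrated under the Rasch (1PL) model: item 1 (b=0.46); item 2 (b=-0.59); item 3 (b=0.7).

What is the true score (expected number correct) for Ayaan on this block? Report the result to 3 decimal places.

2.293

P(θ) = 1 / (1 + exp(−(θ − b)))
P_1 = 1/(1+e^{-0.9900}) = 0.7291
P_2 = 1/(1+e^{-2.0400}) = 0.8849
P_3 = 1/(1+e^{-0.7500}) = 0.6792
E[score] = 0.7291 + 0.8849 + 0.6792 = 2.2932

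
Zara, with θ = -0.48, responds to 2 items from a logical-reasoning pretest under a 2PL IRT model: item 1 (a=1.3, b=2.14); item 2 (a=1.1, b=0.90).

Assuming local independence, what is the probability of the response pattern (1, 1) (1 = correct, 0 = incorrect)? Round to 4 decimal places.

P(θ) = 1 / (1 + exp(−a(θ − b)))
P_1 = 1/(1+e^{3.4060}) = 0.0321
P_2 = 1/(1+e^{1.5180}) = 0.1798
L = P_1 × P_2 = 0.0321 × 0.1798 = 0.00577

0.0058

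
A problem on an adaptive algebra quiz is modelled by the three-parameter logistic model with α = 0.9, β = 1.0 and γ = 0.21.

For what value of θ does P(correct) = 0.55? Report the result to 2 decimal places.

P(θ) = γ + (1 − γ) · 1 / (1 + exp(−α(θ − β)))
Remove guessing floor: (0.55 − 0.21)/(1 − 0.21) = 0.4304
logit = ln(0.4304/0.5696) = -0.2803
θ = β + logit/(α) = 1.0 + (-0.2803)/0.9000 = 0.6886

0.69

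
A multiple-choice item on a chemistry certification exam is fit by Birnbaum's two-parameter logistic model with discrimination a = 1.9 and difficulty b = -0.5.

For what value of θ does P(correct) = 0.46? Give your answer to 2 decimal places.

P(θ) = 1 / (1 + exp(−a(θ − b)))
logit = ln(0.4600/0.5400) = -0.1603
θ = b + logit/(a) = -0.5 + (-0.1603)/1.9000 = -0.5844

-0.58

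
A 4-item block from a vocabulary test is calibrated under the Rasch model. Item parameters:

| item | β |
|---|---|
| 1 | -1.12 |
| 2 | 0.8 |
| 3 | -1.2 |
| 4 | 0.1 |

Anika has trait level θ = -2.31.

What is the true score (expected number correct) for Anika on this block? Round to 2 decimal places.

0.61

P(θ) = 1 / (1 + exp(−(θ − β)))
P_1 = 1/(1+e^{1.1900}) = 0.2333
P_2 = 1/(1+e^{3.1100}) = 0.0427
P_3 = 1/(1+e^{1.1100}) = 0.2479
P_4 = 1/(1+e^{2.4100}) = 0.0824
E[score] = 0.2333 + 0.0427 + 0.2479 + 0.0824 = 0.6062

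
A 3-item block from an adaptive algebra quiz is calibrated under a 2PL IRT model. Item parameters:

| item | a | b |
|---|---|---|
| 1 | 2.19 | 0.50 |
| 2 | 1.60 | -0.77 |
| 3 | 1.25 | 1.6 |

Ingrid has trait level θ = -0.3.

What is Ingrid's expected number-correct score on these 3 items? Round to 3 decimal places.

P(θ) = 1 / (1 + exp(−a(θ − b)))
P_1 = 1/(1+e^{1.7520}) = 0.1478
P_2 = 1/(1+e^{-0.7520}) = 0.6796
P_3 = 1/(1+e^{2.3750}) = 0.0851
E[score] = 0.1478 + 0.6796 + 0.0851 = 0.9125

0.913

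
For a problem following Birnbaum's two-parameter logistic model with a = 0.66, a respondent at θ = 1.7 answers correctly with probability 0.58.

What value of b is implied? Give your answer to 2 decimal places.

P(θ) = 1 / (1 + exp(−a(θ − b)))
logit(0.58) = ln(0.58/0.42) = 0.3228
b = θ − logit/(a) = 1.7 − 0.3228/0.6600 = 1.2109

1.21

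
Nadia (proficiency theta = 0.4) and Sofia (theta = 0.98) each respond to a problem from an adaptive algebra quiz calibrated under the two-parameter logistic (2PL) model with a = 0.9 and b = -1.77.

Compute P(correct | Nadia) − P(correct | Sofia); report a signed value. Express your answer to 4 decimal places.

P(theta) = 1 / (1 + exp(−a(theta − b)))
P(Nadia) = 0.8758  [exponent 1.9530]
P(Sofia) = 0.9224  [exponent 2.4750]
Difference = 0.8758 − 0.9224 = -0.0466

-0.0466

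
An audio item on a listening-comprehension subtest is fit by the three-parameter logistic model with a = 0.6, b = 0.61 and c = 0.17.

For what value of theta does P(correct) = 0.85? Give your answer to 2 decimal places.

3.13

P(theta) = c + (1 − c) · 1 / (1 + exp(−a(theta − b)))
Remove guessing floor: (0.85 − 0.17)/(1 − 0.17) = 0.8193
logit = ln(0.8193/0.1807) = 1.5115
theta = b + logit/(a) = 0.61 + 1.5115/0.6000 = 3.1291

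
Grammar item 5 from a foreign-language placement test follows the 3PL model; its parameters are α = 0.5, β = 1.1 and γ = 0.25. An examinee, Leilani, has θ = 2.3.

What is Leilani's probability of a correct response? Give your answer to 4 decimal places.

P(θ) = γ + (1 − γ) · 1 / (1 + exp(−α(θ − β)))
Exponent: 0.5 × (2.3 − 1.1) = 0.6000
1/(1 + e^{-0.6000}) = 0.6457
P = 0.25 + 0.75 × 0.6457 = 0.7342

0.7342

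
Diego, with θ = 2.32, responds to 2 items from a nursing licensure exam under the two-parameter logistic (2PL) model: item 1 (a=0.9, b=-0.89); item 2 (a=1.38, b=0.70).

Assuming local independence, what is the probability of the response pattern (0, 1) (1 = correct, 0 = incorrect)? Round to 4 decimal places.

0.0476

P(θ) = 1 / (1 + exp(−a(θ − b)))
P_1 = 1/(1+e^{-2.8890}) = 0.9473
P_2 = 1/(1+e^{-2.2356}) = 0.9034
L = (1−P_1) × P_2 = 0.0527 × 0.9034 = 0.04761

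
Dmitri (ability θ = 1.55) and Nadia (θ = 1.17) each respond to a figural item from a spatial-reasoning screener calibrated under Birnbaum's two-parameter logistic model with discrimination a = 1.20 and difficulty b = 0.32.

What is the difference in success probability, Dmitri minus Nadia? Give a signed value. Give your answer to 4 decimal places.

0.0790

P(θ) = 1 / (1 + exp(−a(θ − b)))
P(Dmitri) = 0.8140  [exponent 1.4760]
P(Nadia) = 0.7350  [exponent 1.0200]
Difference = 0.8140 − 0.7350 = 0.0790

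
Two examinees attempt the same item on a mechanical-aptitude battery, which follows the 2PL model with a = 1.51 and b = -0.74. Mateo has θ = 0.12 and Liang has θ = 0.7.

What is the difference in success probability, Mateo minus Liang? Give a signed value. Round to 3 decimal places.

P(θ) = 1 / (1 + exp(−a(θ − b)))
P(Mateo) = 0.7856  [exponent 1.2986]
P(Liang) = 0.8979  [exponent 2.1744]
Difference = 0.7856 − 0.8979 = -0.1123

-0.112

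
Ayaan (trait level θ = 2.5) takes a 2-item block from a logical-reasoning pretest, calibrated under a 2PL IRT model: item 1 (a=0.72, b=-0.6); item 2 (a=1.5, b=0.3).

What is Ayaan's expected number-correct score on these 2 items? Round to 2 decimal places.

1.87

P(θ) = 1 / (1 + exp(−a(θ − b)))
P_1 = 1/(1+e^{-2.2320}) = 0.9031
P_2 = 1/(1+e^{-3.3000}) = 0.9644
E[score] = 0.9031 + 0.9644 = 1.8675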